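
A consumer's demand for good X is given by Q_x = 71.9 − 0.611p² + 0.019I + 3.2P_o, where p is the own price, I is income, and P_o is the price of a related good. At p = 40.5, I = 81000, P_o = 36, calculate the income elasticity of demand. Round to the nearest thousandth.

At the given point, Q_x = 71.9 − 0.611(40.5)² + 0.019(81000) + 3.2(36) = 71.9 − 1002.1928 + 1539 + 115.2 = 723.9073.
∂Q_x/∂I = +0.019, so E_I = 0.019·(81000/723.9073) ≈ 2.126.
E_I > 1: normal good (luxury).

2.126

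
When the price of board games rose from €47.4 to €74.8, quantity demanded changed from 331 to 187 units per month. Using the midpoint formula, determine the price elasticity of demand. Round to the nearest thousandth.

%ΔQ = (187 − 331)/[(331 + 187)/2] = -144/259 ≈ -0.5560.
%Δp = (74.8 − 47.4)/[(47.4 + 74.8)/2] = 27.4/61.1 ≈ 0.4484.
Arc elasticity E = %ΔQ/%Δp ≈ -0.5560/0.4484 ≈ -1.240.
|E| > 1: demand is elastic over this range.

-1.240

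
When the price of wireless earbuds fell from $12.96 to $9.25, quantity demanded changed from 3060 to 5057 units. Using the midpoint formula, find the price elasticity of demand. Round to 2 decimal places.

-1.47

%ΔQ = (5057 − 3060)/[(3060 + 5057)/2] = 1997/4058.5 ≈ 0.4921.
%Δp = (9.25 − 12.96)/[(12.96 + 9.25)/2] = -3.71/11.105 ≈ -0.3341.
Arc elasticity E = %ΔQ/%Δp ≈ 0.4921/-0.3341 ≈ -1.47.
|E| > 1: demand is elastic over this range.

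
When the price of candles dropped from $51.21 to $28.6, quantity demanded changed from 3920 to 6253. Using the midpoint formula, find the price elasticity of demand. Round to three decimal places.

-0.810

%ΔQ = (6253 − 3920)/[(3920 + 6253)/2] = 2333/5086.5 ≈ 0.4587.
%ΔP = (28.6 − 51.21)/[(51.21 + 28.6)/2] = -22.61/39.905 ≈ -0.5666.
Arc elasticity E = %ΔQ/%ΔP ≈ 0.4587/-0.5666 ≈ -0.810.
|E| < 1: demand is inelastic over this range.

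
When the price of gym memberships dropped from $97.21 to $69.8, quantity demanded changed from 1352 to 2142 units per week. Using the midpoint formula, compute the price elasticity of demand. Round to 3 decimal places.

%Δq = (2142 − 1352)/[(1352 + 2142)/2] = 790/1747 ≈ 0.4522.
%Δp = (69.8 − 97.21)/[(97.21 + 69.8)/2] = -27.41/83.505 ≈ -0.3282.
Arc elasticity E = %Δq/%Δp ≈ 0.4522/-0.3282 ≈ -1.378.
|E| > 1: demand is elastic over this range.

-1.378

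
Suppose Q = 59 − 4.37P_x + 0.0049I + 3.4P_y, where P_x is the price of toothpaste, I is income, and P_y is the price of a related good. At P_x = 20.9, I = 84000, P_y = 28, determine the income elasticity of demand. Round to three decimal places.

0.867

Q = 59 − 4.37(20.9) + 0.0049(84000) + 3.4(28) = 59 − 91.333 + 411.6 + 95.2 = 474.467.
∂Q/∂I = +0.0049, so E_I = 0.0049·(84000/474.467) ≈ 0.867.
E_I ∈ (0,1): normal good (necessity).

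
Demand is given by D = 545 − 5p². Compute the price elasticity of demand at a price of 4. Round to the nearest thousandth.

-0.344

At p = 4, D = 465.
dD/dp = −2·5·p = −40.
Point elasticity E = (dD/dp)·(p/D) = -40 × 4/465 ≈ -0.344.
|E| < 1, so demand is inelastic at this price.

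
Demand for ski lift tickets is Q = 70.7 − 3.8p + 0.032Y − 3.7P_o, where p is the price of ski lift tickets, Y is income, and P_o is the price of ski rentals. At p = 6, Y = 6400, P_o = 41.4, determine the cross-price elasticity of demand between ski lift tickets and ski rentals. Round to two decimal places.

-1.54

At the given point, Q = 70.7 − 3.8(6) + 0.032(6400) − 3.7(41.4) = 70.7 − 22.8 + 204.8 − 153.18 = 99.52.
∂Q/∂P_o = −3.7, so E_xy = -3.7·(41.4/99.52) ≈ -1.54.
E_xy < 0: the goods are complements.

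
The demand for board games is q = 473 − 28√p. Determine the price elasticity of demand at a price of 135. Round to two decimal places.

At p = 135, q = 147.6694.
dq/dp = −28/(2√p) = −28/(2·11.619).
Point elasticity E = (dq/dp)·(p/q) = -1.2049 × 135/147.6694 ≈ -1.10.
|E| > 1, so demand is elastic at this price.

-1.10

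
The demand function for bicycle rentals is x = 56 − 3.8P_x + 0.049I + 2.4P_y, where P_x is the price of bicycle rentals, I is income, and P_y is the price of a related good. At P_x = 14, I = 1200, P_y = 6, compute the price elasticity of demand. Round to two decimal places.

-0.70

Substituting, x = 56 − 3.8(14) + 0.049(1200) + 2.4(6) = 56 − 53.2 + 58.8 + 14.4 = 76.
∂x/∂P_x = −3.8, so E_p = (−3.8)·(14/76) ≈ -0.70.
|E_p| < 1: demand is inelastic.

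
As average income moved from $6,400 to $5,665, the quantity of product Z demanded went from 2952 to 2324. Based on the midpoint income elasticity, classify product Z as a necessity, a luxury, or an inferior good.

luxury

%ΔQ = (2324 − 2952)/[(2952+2324)/2] = -628/2638 ≈ -0.2381.
%ΔM = (5,665 − 6,400)/[(6,400+5,665)/2] = -735/6032.5 ≈ -0.1218.
E_I = %ΔQ/%ΔM ≈ 1.954.
E_I > 1: normal good (luxury).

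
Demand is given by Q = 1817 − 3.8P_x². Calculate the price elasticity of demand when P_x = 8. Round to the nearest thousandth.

-0.309

At P_x = 8, Q = 1573.8.
dQ/dP_x = −2·3.8·P_x = −60.8.
Point elasticity E = (dQ/dP_x)·(P_x/Q) = -60.8 × 8/1573.8 ≈ -0.309.
|E| < 1, so demand is inelastic at this price.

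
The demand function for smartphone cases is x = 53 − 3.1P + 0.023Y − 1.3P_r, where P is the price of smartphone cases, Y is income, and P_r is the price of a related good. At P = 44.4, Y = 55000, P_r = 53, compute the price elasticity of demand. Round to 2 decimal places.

Evaluating quantity at (P, Y, P_r) gives x = 53 − 3.1(44.4) + 0.023(55000) − 1.3(53) = 53 − 137.64 + 1265 − 68.9 = 1111.46.
∂x/∂P = −3.1, so E_p = (−3.1)·(44.4/1111.46) ≈ -0.12.
|E_p| < 1: demand is inelastic.

-0.12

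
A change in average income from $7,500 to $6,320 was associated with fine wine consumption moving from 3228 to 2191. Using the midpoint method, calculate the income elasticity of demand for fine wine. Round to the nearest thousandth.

2.241

%ΔQ = (2191 − 3228)/[(3228+2191)/2] = -1037/2709.5 ≈ -0.3827.
%ΔI = (6,320 − 7,500)/[(7,500+6,320)/2] = -1180/6910 ≈ -0.1708.
E_I = %ΔQ/%ΔI ≈ 2.241.
E_I > 1: normal good (luxury).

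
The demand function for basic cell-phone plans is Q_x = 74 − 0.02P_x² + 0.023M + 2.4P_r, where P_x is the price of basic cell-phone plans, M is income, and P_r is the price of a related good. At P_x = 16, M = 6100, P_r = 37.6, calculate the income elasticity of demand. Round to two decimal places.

0.47

Substituting, Q_x = 74 − 0.02(16)² + 0.023(6100) + 2.4(37.6) = 74 − 5.12 + 140.3 + 90.24 = 299.42.
∂Q_x/∂M = +0.023, so E_I = 0.023·(6100/299.42) ≈ 0.47.
E_I ∈ (0,1): normal good (necessity).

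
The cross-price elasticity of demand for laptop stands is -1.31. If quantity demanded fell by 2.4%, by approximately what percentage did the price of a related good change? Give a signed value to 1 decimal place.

%ΔQ ≈ E × %ΔP_y ⇒ %ΔP_y = %ΔQ / E = (-2.4%)/(-1.31) ≈ 1.8%.

1.8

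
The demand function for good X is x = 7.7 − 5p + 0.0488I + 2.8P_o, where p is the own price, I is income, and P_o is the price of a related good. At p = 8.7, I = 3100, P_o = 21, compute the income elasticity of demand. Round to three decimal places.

0.868

Substituting, x = 7.7 − 5(8.7) + 0.0488(3100) + 2.8(21) = 7.7 − 43.5 + 151.28 + 58.8 = 174.28.
∂x/∂I = +0.0488, so E_I = 0.0488·(3100/174.28) ≈ 0.868.
E_I ∈ (0,1): normal good (necessity).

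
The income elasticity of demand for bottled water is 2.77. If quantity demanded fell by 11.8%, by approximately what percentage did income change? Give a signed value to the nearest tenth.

-4.3

%ΔQ ≈ E × %ΔI ⇒ %ΔI = %ΔQ / E = (-11.8%)/(2.77) ≈ -4.3%.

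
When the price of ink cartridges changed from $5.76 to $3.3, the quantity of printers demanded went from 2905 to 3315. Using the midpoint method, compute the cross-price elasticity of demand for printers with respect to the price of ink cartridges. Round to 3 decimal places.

-0.243

%ΔQ_x = (3315 − 2905)/[(2905+3315)/2] = 410/3110 ≈ 0.1318.
%ΔP_y = (3.3 − 5.76)/[(5.76+3.3)/2] ≈ -0.5430.
E_xy = 0.1318/-0.5430 ≈ -0.243.
E_xy < 0, so printers and ink cartridges are complements.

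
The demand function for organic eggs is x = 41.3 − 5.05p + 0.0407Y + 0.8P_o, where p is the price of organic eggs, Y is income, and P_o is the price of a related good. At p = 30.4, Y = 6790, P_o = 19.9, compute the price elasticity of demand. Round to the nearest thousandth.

Substituting, x = 41.3 − 5.05(30.4) + 0.0407(6790) + 0.8(19.9) = 41.3 − 153.52 + 276.353 + 15.92 = 180.053.
∂x/∂p = −5.05, so E_p = (−5.05)·(30.4/180.053) ≈ -0.853.
|E_p| < 1: demand is inelastic.

-0.853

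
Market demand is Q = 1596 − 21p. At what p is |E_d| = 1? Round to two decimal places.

For linear demand Q = a − bp, E = −bp/(a − bp). |E| = 1 ⇒ bp = a − bp ⇒ p = a/(2b).
p = 1596/(2·21) = 38.00.

38.00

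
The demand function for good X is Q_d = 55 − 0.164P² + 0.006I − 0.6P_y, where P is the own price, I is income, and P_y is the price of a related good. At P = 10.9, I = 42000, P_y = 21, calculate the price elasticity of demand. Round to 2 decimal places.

Evaluating quantity at (P, I, P_y) gives Q_d = 55 − 0.164(10.9)² + 0.006(42000) − 0.6(21) = 55 − 19.4848 + 252 − 12.6 = 274.9152.
∂Q_d/∂P = −2·0.164·P = -3.5752, so E_p = -3.5752·(10.9/274.9152) ≈ -0.14.
|E_p| < 1: demand is inelastic.

-0.14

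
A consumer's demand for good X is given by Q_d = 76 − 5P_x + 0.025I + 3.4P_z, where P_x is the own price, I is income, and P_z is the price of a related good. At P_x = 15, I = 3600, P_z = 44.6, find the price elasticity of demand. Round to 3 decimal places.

-0.309

Substituting, Q_d = 76 − 5(15) + 0.025(3600) + 3.4(44.6) = 76 − 75 + 90 + 151.64 = 242.64.
∂Q_d/∂P_x = −5, so E_p = (−5)·(15/242.64) ≈ -0.309.
|E_p| < 1: demand is inelastic.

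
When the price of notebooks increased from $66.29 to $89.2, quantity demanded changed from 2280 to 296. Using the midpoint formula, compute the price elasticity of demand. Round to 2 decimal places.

%ΔQ = (296 − 2280)/[(2280 + 296)/2] = -1984/1288 ≈ -1.5404.
%Δp = (89.2 − 66.29)/[(66.29 + 89.2)/2] = 22.91/77.745 ≈ 0.2947.
Arc elasticity E = %ΔQ/%Δp ≈ -1.5404/0.2947 ≈ -5.23.
|E| > 1: demand is elastic over this range.

-5.23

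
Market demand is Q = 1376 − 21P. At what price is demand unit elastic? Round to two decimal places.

For linear demand Q = a − bP, E = −bP/(a − bP). |E| = 1 ⇒ bP = a − bP ⇒ P = a/(2b).
P = 1376/(2·21) ≈ 32.76.

32.76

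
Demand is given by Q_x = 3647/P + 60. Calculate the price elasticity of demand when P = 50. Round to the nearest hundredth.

At P = 50, Q_x = 132.94.
dQ_x/dP = −3647/P² = −1.4588.
Point elasticity E = (dQ_x/dP)·(P/Q_x) = -1.4588 × 50/132.94 ≈ -0.55.
|E| < 1, so demand is inelastic at this price.

-0.55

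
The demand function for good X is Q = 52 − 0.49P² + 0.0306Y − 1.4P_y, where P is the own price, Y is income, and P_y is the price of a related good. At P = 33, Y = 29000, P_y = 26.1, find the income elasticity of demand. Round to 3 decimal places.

Q = 52 − 0.49(33)² + 0.0306(29000) − 1.4(26.1) = 52 − 533.61 + 887.4 − 36.54 = 369.25.
∂Q/∂Y = +0.0306, so E_I = 0.0306·(29000/369.25) ≈ 2.403.
E_I > 1: normal good (luxury).

2.403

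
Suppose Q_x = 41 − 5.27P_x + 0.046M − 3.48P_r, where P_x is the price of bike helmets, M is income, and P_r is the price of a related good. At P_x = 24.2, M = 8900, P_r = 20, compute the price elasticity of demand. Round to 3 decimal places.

-0.504

Q_x = 41 − 5.27(24.2) + 0.046(8900) − 3.48(20) = 41 − 127.534 + 409.4 − 69.6 = 253.266.
∂Q_x/∂P_x = −5.27, so E_p = (−5.27)·(24.2/253.266) ≈ -0.504.
|E_p| < 1: demand is inelastic.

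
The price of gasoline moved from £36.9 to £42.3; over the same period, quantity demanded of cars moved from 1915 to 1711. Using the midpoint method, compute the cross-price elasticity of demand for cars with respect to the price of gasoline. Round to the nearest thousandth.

%ΔQ_x = (1711 − 1915)/[(1915+1711)/2] = -204/1813 ≈ -0.1125.
%ΔP_y = (42.3 − 36.9)/[(36.9+42.3)/2] ≈ 0.1364.
E_xy = -0.1125/0.1364 ≈ -0.825.
E_xy < 0, so cars and gasoline are complements.

-0.825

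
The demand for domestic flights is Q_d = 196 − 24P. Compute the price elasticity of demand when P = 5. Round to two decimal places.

-1.58

At P = 5, Q_d = 76.
dQ_d/dP = −24.
Point elasticity E = (dQ_d/dP)·(P/Q_d) = -24 × 5/76 ≈ -1.58.
|E| > 1, so demand is elastic at this price.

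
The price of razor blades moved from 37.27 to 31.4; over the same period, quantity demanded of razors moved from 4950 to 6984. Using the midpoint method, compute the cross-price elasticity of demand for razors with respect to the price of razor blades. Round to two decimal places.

%ΔQ_x = (6984 − 4950)/[(4950+6984)/2] = 2034/5967 ≈ 0.3409.
%ΔP_y = (31.4 − 37.27)/[(37.27+31.4)/2] ≈ -0.1710.
E_xy = 0.3409/-0.1710 ≈ -1.99.
E_xy < 0, so razors and razor blades are complements.

-1.99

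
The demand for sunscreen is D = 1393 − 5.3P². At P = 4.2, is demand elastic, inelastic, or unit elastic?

At P = 4.2, D = 1299.508.
dD/dP = −2·5.3·P = −44.52.
Point elasticity E = (dD/dP)·(P/D) = -44.52 × 4.2/1299.508 ≈ -0.144.
|E| ≈ 0.144 < 1, so demand is inelastic.

inelastic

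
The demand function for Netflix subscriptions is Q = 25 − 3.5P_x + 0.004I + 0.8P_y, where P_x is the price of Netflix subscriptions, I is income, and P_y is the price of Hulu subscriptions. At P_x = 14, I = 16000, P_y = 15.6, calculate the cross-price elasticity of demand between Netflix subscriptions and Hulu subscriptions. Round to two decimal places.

0.24

Q = 25 − 3.5(14) + 0.004(16000) + 0.8(15.6) = 25 − 49 + 64 + 12.48 = 52.48.
∂Q/∂P_y = +0.8, so E_xy = 0.8·(15.6/52.48) ≈ 0.24.
E_xy > 0: the goods are substitutes.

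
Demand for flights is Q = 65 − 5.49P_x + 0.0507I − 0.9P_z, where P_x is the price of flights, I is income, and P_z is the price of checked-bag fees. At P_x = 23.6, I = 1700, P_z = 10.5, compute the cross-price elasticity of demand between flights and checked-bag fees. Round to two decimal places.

-0.78

Q = 65 − 5.49(23.6) + 0.0507(1700) − 0.9(10.5) = 65 − 129.564 + 86.19 − 9.45 = 12.176.
∂Q/∂P_z = −0.9, so E_xy = -0.9·(10.5/12.176) ≈ -0.78.
E_xy < 0: the goods are complements.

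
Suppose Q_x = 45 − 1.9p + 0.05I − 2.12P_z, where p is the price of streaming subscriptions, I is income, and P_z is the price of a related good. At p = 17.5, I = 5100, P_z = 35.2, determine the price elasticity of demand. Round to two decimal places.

-0.17

Q_x = 45 − 1.9(17.5) + 0.05(5100) − 2.12(35.2) = 45 − 33.25 + 255 − 74.624 = 192.126.
∂Q_x/∂p = −1.9, so E_p = (−1.9)·(17.5/192.126) ≈ -0.17.
|E_p| < 1: demand is inelastic.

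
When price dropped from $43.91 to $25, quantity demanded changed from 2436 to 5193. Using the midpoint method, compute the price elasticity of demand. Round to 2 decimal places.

-1.32

%Δq = (5193 − 2436)/[(2436 + 5193)/2] = 2757/3814.5 ≈ 0.7228.
%Δp = (25 − 43.91)/[(43.91 + 25)/2] = -18.91/34.455 ≈ -0.5488.
Arc elasticity E = %Δq/%Δp ≈ 0.7228/-0.5488 ≈ -1.32.
|E| > 1: demand is elastic over this range.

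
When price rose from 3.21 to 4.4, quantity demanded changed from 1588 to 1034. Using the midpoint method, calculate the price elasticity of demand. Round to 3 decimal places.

-1.351

%Δq = (1034 − 1588)/[(1588 + 1034)/2] = -554/1311 ≈ -0.4226.
%ΔP = (4.4 − 3.21)/[(3.21 + 4.4)/2] = 1.19/3.805 ≈ 0.3127.
Arc elasticity E = %Δq/%ΔP ≈ -0.4226/0.3127 ≈ -1.351.
|E| > 1: demand is elastic over this range.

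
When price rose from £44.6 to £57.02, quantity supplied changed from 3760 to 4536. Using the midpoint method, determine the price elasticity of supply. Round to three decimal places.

%Δq = (4536 − 3760)/[(3760 + 4536)/2] = 776/4148 ≈ 0.1871.
%ΔP = (57.02 − 44.6)/[(44.6 + 57.02)/2] = 12.42/50.81 ≈ 0.2444.
Arc elasticity E = %Δq/%ΔP ≈ 0.1871/0.2444 ≈ 0.765.
|E| < 1: supply is inelastic over this range.

0.765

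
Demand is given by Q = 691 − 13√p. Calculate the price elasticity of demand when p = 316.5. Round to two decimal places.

At p = 316.5, Q = 459.7242.
dQ/dp = −13/(2√p) = −13/(2·17.7904).
Point elasticity E = (dQ/dp)·(p/Q) = -0.3654 × 316.5/459.7242 ≈ -0.25.
|E| < 1, so demand is inelastic at this price.

-0.25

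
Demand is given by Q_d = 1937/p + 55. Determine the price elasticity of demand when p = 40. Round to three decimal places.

At p = 40, Q_d = 103.425.
dQ_d/dp = −1937/p² = −1.2106.
Point elasticity E = (dQ_d/dp)·(p/Q_d) = -1.2106 × 40/103.425 ≈ -0.468.
|E| < 1, so demand is inelastic at this price.

-0.468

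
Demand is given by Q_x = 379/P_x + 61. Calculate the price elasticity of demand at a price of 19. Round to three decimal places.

At P_x = 19, Q_x = 80.9474.
dQ_x/dP_x = −379/P_x² = −1.0499.
Point elasticity E = (dQ_x/dP_x)·(P_x/Q_x) = -1.0499 × 19/80.9474 ≈ -0.246.
|E| < 1, so demand is inelastic at this price.

-0.246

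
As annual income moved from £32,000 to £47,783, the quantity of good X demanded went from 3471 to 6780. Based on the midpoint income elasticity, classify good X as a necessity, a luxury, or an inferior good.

%ΔQ = (6780 − 3471)/[(3471+6780)/2] = 3309/5125.5 ≈ 0.6456.
%ΔI = (47,783 − 32,000)/[(32,000+47,783)/2] = 15783/39891.5 ≈ 0.3956.
E_I = %ΔQ/%ΔI ≈ 1.632.
E_I > 1: normal good (luxury).

luxury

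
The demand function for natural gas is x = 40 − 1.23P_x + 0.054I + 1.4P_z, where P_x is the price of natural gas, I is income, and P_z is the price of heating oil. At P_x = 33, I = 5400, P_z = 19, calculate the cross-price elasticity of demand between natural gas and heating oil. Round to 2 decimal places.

0.08

At the given point, x = 40 − 1.23(33) + 0.054(5400) + 1.4(19) = 40 − 40.59 + 291.6 + 26.6 = 317.61.
∂x/∂P_z = +1.4, so E_xy = 1.4·(19/317.61) ≈ 0.08.
E_xy > 0: the goods are substitutes.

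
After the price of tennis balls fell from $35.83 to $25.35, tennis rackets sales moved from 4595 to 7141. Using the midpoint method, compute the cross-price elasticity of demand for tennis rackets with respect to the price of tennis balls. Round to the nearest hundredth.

-1.27

%ΔQ_x = (7141 − 4595)/[(4595+7141)/2] = 2546/5868 ≈ 0.4339.
%ΔP_y = (25.35 − 35.83)/[(35.83+25.35)/2] ≈ -0.3426.
E_xy = 0.4339/-0.3426 ≈ -1.27.
E_xy < 0, so tennis rackets and tennis balls are complements.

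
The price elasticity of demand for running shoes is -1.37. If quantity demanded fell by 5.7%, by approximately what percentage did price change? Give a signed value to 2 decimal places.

4.16

%ΔQ ≈ E × %ΔP ⇒ %ΔP = %ΔQ / E = (-5.7%)/(-1.37) ≈ 4.16%.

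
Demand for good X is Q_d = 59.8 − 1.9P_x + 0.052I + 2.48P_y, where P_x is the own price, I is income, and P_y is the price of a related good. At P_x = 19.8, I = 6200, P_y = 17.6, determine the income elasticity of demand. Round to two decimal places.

Q_d = 59.8 − 1.9(19.8) + 0.052(6200) + 2.48(17.6) = 59.8 − 37.62 + 322.4 + 43.648 = 388.228.
∂Q_d/∂I = +0.052, so E_I = 0.052·(6200/388.228) ≈ 0.83.
E_I ∈ (0,1): normal good (necessity).

0.83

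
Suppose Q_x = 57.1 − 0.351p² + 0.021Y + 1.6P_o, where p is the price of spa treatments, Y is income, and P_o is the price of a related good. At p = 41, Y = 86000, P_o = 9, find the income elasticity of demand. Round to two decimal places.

1.40

Substituting, Q_x = 57.1 − 0.351(41)² + 0.021(86000) + 1.6(9) = 57.1 − 590.031 + 1806 + 14.4 = 1287.469.
∂Q_x/∂Y = +0.021, so E_I = 0.021·(86000/1287.469) ≈ 1.40.
E_I > 1: normal good (luxury).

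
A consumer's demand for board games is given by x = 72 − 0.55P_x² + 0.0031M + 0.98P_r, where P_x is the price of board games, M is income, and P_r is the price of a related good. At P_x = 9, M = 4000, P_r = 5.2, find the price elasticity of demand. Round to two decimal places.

First evaluate x: 72 − 0.55(9)² + 0.0031(4000) + 0.98(5.2) = 72 − 44.55 + 12.4 + 5.096 = 44.946.
∂x/∂P_x = −2·0.55·P_x = -9.9, so E_p = -9.9·(9/44.946) ≈ -1.98.
|E_p| > 1: demand is elastic.

-1.98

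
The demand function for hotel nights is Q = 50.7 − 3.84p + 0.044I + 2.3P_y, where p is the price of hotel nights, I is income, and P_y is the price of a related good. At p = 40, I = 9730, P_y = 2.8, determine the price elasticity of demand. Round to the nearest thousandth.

-0.463

Q = 50.7 − 3.84(40) + 0.044(9730) + 2.3(2.8) = 50.7 − 153.6 + 428.12 + 6.44 = 331.66.
∂Q/∂p = −3.84, so E_p = (−3.84)·(40/331.66) ≈ -0.463.
|E_p| < 1: demand is inelastic.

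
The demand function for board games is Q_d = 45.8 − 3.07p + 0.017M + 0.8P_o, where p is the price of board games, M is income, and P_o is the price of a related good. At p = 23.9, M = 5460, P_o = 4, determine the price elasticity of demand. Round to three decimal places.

Q_d = 45.8 − 3.07(23.9) + 0.017(5460) + 0.8(4) = 45.8 − 73.373 + 92.82 + 3.2 = 68.447.
∂Q_d/∂p = −3.07, so E_p = (−3.07)·(23.9/68.447) ≈ -1.072.
|E_p| > 1: demand is elastic.

-1.072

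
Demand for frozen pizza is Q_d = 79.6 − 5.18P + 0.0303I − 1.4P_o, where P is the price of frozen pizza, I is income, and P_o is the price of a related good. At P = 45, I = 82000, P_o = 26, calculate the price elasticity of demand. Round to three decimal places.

-0.102

At the given point, Q_d = 79.6 − 5.18(45) + 0.0303(82000) − 1.4(26) = 79.6 − 233.1 + 2484.6 − 36.4 = 2294.7.
∂Q_d/∂P = −5.18, so E_p = (−5.18)·(45/2294.7) ≈ -0.102.
|E_p| < 1: demand is inelastic.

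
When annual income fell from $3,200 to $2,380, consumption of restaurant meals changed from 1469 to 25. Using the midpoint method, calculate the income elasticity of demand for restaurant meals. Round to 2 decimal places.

6.58

%ΔQ = (25 − 1469)/[(1469+25)/2] = -1444/747 ≈ -1.9331.
%ΔM = (2,380 − 3,200)/[(3,200+2,380)/2] = -820/2790 ≈ -0.2939.
E_I = %ΔQ/%ΔM ≈ 6.58.
E_I > 1: normal good (luxury).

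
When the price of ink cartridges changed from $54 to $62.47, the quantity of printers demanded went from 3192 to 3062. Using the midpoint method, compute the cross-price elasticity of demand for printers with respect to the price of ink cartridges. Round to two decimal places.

-0.29

%ΔQ_x = (3062 − 3192)/[(3192+3062)/2] = -130/3127 ≈ -0.0416.
%ΔP_y = (62.47 − 54)/[(54+62.47)/2] ≈ 0.1454.
E_xy = -0.0416/0.1454 ≈ -0.29.
E_xy < 0, so printers and ink cartridges are complements.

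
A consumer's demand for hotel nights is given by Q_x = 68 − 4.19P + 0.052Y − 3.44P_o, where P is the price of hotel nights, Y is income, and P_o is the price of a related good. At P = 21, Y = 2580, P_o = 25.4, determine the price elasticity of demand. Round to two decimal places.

-3.28

Evaluating quantity at (P, Y, P_o) gives Q_x = 68 − 4.19(21) + 0.052(2580) − 3.44(25.4) = 68 − 87.99 + 134.16 − 87.376 = 26.794.
∂Q_x/∂P = −4.19, so E_p = (−4.19)·(21/26.794) ≈ -3.28.
|E_p| > 1: demand is elastic.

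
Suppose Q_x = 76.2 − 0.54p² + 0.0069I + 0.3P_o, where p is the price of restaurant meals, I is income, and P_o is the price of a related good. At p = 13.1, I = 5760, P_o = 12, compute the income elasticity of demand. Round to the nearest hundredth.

1.48

Substituting, Q_x = 76.2 − 0.54(13.1)² + 0.0069(5760) + 0.3(12) = 76.2 − 92.6694 + 39.744 + 3.6 = 26.8746.
∂Q_x/∂I = +0.0069, so E_I = 0.0069·(5760/26.8746) ≈ 1.48.
E_I > 1: normal good (luxury).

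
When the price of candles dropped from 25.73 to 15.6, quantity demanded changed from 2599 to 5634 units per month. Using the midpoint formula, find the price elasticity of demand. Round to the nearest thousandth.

%ΔQ = (5634 − 2599)/[(2599 + 5634)/2] = 3035/4116.5 ≈ 0.7373.
%ΔP = (15.6 − 25.73)/[(25.73 + 15.6)/2] = -10.13/20.665 ≈ -0.4902.
Arc elasticity E = %ΔQ/%ΔP ≈ 0.7373/-0.4902 ≈ -1.504.
|E| > 1: demand is elastic over this range.

-1.504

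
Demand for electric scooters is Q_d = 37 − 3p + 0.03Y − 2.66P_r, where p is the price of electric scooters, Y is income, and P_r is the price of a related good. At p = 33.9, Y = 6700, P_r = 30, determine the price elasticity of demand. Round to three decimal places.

Evaluating quantity at (p, Y, P_r) gives Q_d = 37 − 3(33.9) + 0.03(6700) − 2.66(30) = 37 − 101.7 + 201 − 79.8 = 56.5.
∂Q_d/∂p = −3, so E_p = (−3)·(33.9/56.5) ≈ -1.800.
|E_p| > 1: demand is elastic.

-1.800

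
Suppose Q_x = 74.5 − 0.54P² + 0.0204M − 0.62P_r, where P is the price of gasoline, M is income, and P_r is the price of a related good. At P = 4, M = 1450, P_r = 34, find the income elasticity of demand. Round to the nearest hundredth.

Q_x = 74.5 − 0.54(4)² + 0.0204(1450) − 0.62(34) = 74.5 − 8.64 + 29.58 − 21.08 = 74.36.
∂Q_x/∂M = +0.0204, so E_I = 0.0204·(1450/74.36) ≈ 0.40.
E_I ∈ (0,1): normal good (necessity).

0.40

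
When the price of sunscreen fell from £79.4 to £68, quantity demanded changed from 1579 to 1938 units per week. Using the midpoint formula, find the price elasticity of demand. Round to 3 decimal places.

%Δq = (1938 − 1579)/[(1579 + 1938)/2] = 359/1758.5 ≈ 0.2042.
%Δp = (68 − 79.4)/[(79.4 + 68)/2] = -11.4/73.7 ≈ -0.1547.
Arc elasticity E = %Δq/%Δp ≈ 0.2042/-0.1547 ≈ -1.320.
|E| > 1: demand is elastic over this range.

-1.320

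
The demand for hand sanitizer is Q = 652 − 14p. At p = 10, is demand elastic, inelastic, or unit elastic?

inelastic

At p = 10, Q = 512.
dQ/dp = −14.
Point elasticity E = (dQ/dp)·(p/Q) = -14 × 10/512 ≈ -0.273.
|E| ≈ 0.273 < 1, so demand is inelastic.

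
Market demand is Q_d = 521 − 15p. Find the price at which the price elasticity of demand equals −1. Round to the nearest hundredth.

For linear demand Q_d = a − bp, E = −bp/(a − bp). |E| = 1 ⇒ bp = a − bp ⇒ p = a/(2b).
p = 521/(2·15) ≈ 17.37.

17.37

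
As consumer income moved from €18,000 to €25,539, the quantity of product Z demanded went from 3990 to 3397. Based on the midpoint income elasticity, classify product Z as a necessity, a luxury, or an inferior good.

%ΔQ = (3397 − 3990)/[(3990+3397)/2] = -593/3693.5 ≈ -0.1606.
%ΔY = (25,539 − 18,000)/[(18,000+25,539)/2] = 7539/21769.5 ≈ 0.3463.
E_I = %ΔQ/%ΔY ≈ -0.464.
E_I < 0: inferior good.

inferior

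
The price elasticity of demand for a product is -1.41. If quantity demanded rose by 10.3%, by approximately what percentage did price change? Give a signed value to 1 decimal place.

-7.3

%ΔQ ≈ E × %ΔP ⇒ %ΔP = %ΔQ / E = (10.3%)/(-1.41) ≈ -7.3%.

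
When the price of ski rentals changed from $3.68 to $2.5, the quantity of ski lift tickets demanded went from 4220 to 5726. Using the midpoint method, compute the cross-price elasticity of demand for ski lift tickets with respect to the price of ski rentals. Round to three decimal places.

%ΔQ_x = (5726 − 4220)/[(4220+5726)/2] = 1506/4973 ≈ 0.3028.
%ΔP_y = (2.5 − 3.68)/[(3.68+2.5)/2] ≈ -0.3819.
E_xy = 0.3028/-0.3819 ≈ -0.793.
E_xy < 0, so ski lift tickets and ski rentals are complements.

-0.793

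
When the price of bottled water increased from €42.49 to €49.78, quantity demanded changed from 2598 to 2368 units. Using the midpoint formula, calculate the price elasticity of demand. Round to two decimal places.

-0.59

%ΔQ = (2368 − 2598)/[(2598 + 2368)/2] = -230/2483 ≈ -0.0926.
%Δp = (49.78 − 42.49)/[(42.49 + 49.78)/2] = 7.29/46.135 ≈ 0.1580.
Arc elasticity E = %ΔQ/%Δp ≈ -0.0926/0.1580 ≈ -0.59.
|E| < 1: demand is inelastic over this range.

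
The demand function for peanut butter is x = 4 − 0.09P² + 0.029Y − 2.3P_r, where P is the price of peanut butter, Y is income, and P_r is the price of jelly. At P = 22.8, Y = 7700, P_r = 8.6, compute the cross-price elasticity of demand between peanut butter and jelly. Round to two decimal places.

-0.12

x = 4 − 0.09(22.8)² + 0.029(7700) − 2.3(8.6) = 4 − 46.7856 + 223.3 − 19.78 = 160.7344.
∂x/∂P_r = −2.3, so E_xy = -2.3·(8.6/160.7344) ≈ -0.12.
E_xy < 0: the goods are complements.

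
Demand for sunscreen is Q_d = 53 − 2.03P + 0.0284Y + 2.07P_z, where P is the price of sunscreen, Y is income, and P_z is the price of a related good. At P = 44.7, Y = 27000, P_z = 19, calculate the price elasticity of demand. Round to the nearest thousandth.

Substituting, Q_d = 53 − 2.03(44.7) + 0.0284(27000) + 2.07(19) = 53 − 90.741 + 766.8 + 39.33 = 768.389.
∂Q_d/∂P = −2.03, so E_p = (−2.03)·(44.7/768.389) ≈ -0.118.
|E_p| < 1: demand is inelastic.

-0.118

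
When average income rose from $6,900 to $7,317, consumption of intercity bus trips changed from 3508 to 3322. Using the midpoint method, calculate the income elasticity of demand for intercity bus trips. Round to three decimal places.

-0.928

%ΔQ = (3322 − 3508)/[(3508+3322)/2] = -186/3415 ≈ -0.0545.
%ΔY = (7,317 − 6,900)/[(6,900+7,317)/2] = 417/7108.5 ≈ 0.0587.
E_I = %ΔQ/%ΔY ≈ -0.928.
E_I < 0: inferior good.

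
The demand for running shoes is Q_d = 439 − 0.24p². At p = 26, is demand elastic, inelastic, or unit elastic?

At p = 26, Q_d = 276.76.
dQ_d/dp = −2·0.24·p = −12.48.
Point elasticity E = (dQ_d/dp)·(p/Q_d) = -12.48 × 26/276.76 ≈ -1.172.
|E| ≈ 1.172 > 1, so demand is elastic.

elastic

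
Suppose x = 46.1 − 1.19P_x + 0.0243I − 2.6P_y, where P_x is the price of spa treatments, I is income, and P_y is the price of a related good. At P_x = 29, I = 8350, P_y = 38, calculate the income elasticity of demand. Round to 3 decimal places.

Substituting, x = 46.1 − 1.19(29) + 0.0243(8350) − 2.6(38) = 46.1 − 34.51 + 202.905 − 98.8 = 115.695.
∂x/∂I = +0.0243, so E_I = 0.0243·(8350/115.695) ≈ 1.754.
E_I > 1: normal good (luxury).

1.754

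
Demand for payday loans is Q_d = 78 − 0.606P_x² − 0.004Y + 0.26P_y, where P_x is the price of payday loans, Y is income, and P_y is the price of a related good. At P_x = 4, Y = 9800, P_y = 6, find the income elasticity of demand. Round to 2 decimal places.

Q_d = 78 − 0.606(4)² − 0.004(9800) + 0.26(6) = 78 − 9.696 − 39.2 + 1.56 = 30.664.
∂Q_d/∂Y = −0.004, so E_I = -0.004·(9800/30.664) ≈ -1.28.
E_I < 0: inferior good.

-1.28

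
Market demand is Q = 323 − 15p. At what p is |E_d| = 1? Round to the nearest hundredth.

For linear demand Q = a − bp, E = −bp/(a − bp). |E| = 1 ⇒ bp = a − bp ⇒ p = a/(2b).
p = 323/(2·15) ≈ 10.77.

10.77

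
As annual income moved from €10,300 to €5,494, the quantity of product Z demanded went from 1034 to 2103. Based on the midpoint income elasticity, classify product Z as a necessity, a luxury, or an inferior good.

%ΔQ = (2103 − 1034)/[(1034+2103)/2] = 1069/1568.5 ≈ 0.6815.
%ΔY = (5,494 − 10,300)/[(10,300+5,494)/2] = -4806/7897 ≈ -0.6086.
E_I = %ΔQ/%ΔY ≈ -1.120.
E_I < 0: inferior good.

inferior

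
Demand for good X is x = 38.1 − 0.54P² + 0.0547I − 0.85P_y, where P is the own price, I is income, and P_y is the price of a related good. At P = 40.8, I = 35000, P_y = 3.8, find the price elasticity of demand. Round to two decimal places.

-1.71

x = 38.1 − 0.54(40.8)² + 0.0547(35000) − 0.85(3.8) = 38.1 − 898.9056 + 1914.5 − 3.23 = 1050.4644.
∂x/∂P = −2·0.54·P = -44.064, so E_p = -44.064·(40.8/1050.4644) ≈ -1.71.
|E_p| > 1: demand is elastic.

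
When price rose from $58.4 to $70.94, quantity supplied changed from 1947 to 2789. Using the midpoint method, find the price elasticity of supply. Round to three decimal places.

%Δq = (2789 − 1947)/[(1947 + 2789)/2] = 842/2368 ≈ 0.3556.
%ΔP = (70.94 − 58.4)/[(58.4 + 70.94)/2] = 12.54/64.67 ≈ 0.1939.
Arc elasticity E = %Δq/%ΔP ≈ 0.3556/0.1939 ≈ 1.834.
|E| > 1: supply is elastic over this range.

1.834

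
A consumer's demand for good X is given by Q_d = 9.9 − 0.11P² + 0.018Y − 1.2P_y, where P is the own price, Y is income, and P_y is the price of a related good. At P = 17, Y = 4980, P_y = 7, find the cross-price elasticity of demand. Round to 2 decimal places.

-0.14

First evaluate Q_d: 9.9 − 0.11(17)² + 0.018(4980) − 1.2(7) = 9.9 − 31.79 + 89.64 − 8.4 = 59.35.
∂Q_d/∂P_y = −1.2, so E_xy = -1.2·(7/59.35) ≈ -0.14.
E_xy < 0: the goods are complements.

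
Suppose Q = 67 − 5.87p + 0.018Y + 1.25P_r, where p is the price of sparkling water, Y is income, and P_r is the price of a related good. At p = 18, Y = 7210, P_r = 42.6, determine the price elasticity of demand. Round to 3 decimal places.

First evaluate Q: 67 − 5.87(18) + 0.018(7210) + 1.25(42.6) = 67 − 105.66 + 129.78 + 53.25 = 144.37.
∂Q/∂p = −5.87, so E_p = (−5.87)·(18/144.37) ≈ -0.732.
|E_p| < 1: demand is inelastic.

-0.732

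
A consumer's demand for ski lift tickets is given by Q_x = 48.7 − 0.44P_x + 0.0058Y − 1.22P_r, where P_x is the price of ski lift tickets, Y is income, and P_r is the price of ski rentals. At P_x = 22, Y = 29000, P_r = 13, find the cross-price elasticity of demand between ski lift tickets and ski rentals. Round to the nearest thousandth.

At the given point, Q_x = 48.7 − 0.44(22) + 0.0058(29000) − 1.22(13) = 48.7 − 9.68 + 168.2 − 15.86 = 191.36.
∂Q_x/∂P_r = −1.22, so E_xy = -1.22·(13/191.36) ≈ -0.083.
E_xy < 0: the goods are complements.

-0.083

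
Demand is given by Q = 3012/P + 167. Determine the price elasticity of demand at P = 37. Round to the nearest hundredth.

-0.33

At P = 37, Q = 248.4054.
dQ/dP = −3012/P² = −2.2001.
Point elasticity E = (dQ/dP)·(P/Q) = -2.2001 × 37/248.4054 ≈ -0.33.
|E| < 1, so demand is inelastic at this price.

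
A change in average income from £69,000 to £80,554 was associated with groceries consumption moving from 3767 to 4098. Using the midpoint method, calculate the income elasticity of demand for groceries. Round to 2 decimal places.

%ΔQ = (4098 − 3767)/[(3767+4098)/2] = 331/3932.5 ≈ 0.0842.
%ΔM = (80,554 − 69,000)/[(69,000+80,554)/2] = 11554/74777 ≈ 0.1545.
E_I = %ΔQ/%ΔM ≈ 0.54.
E_I ∈ (0,1): normal good (necessity).

0.54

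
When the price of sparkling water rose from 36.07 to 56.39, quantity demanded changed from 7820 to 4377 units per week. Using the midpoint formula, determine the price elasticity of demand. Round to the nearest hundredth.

%Δq = (4377 − 7820)/[(7820 + 4377)/2] = -3443/6098.5 ≈ -0.5646.
%ΔP = (56.39 − 36.07)/[(36.07 + 56.39)/2] = 20.32/46.23 ≈ 0.4395.
Arc elasticity E = %Δq/%ΔP ≈ -0.5646/0.4395 ≈ -1.28.
|E| > 1: demand is elastic over this range.

-1.28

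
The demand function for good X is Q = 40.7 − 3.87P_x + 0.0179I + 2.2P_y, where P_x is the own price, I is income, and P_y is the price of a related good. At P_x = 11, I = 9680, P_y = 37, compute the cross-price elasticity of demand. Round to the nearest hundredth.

0.32

Substituting, Q = 40.7 − 3.87(11) + 0.0179(9680) + 2.2(37) = 40.7 − 42.57 + 173.272 + 81.4 = 252.802.
∂Q/∂P_y = +2.2, so E_xy = 2.2·(37/252.802) ≈ 0.32.
E_xy > 0: the goods are substitutes.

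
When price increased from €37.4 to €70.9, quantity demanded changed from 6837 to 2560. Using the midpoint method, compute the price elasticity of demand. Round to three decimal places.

%Δq = (2560 − 6837)/[(6837 + 2560)/2] = -4277/4698.5 ≈ -0.9103.
%ΔP = (70.9 − 37.4)/[(37.4 + 70.9)/2] = 33.5/54.15 ≈ 0.6187.
Arc elasticity E = %Δq/%ΔP ≈ -0.9103/0.6187 ≈ -1.471.
|E| > 1: demand is elastic over this range.

-1.471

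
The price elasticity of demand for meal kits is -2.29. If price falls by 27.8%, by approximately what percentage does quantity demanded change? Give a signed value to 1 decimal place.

%ΔQ ≈ E × %ΔP = (-2.29) × (-27.8%) ≈ 63.7%.

63.7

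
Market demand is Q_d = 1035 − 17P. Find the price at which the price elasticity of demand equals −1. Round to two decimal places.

For linear demand Q_d = a − bP, E = −bP/(a − bP). |E| = 1 ⇒ bP = a − bP ⇒ P = a/(2b).
P = 1035/(2·17) ≈ 30.44.

30.44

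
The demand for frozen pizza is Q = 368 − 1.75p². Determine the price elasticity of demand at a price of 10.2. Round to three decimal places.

At p = 10.2, Q = 185.93.
dQ/dp = −2·1.75·p = −35.7.
Point elasticity E = (dQ/dp)·(p/Q) = -35.7 × 10.2/185.93 ≈ -1.958.
|E| > 1, so demand is elastic at this price.

-1.958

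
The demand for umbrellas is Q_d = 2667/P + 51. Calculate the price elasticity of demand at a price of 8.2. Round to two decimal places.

-0.86

At P = 8.2, Q_d = 376.2439.
dQ_d/dP = −2667/P² = −39.6639.
Point elasticity E = (dQ_d/dP)·(P/Q_d) = -39.6639 × 8.2/376.2439 ≈ -0.86.
|E| < 1, so demand is inelastic at this price.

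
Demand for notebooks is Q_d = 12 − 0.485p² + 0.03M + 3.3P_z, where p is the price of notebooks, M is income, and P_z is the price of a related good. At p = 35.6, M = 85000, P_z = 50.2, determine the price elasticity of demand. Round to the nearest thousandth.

-0.582

Q_d = 12 − 0.485(35.6)² + 0.03(85000) + 3.3(50.2) = 12 − 614.6696 + 2550 + 165.66 = 2112.9904.
∂Q_d/∂p = −2·0.485·p = -34.532, so E_p = -34.532·(35.6/2112.9904) ≈ -0.582.
|E_p| < 1: demand is inelastic.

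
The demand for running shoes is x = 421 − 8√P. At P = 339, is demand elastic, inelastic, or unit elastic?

inelastic

At P = 339, x = 273.7044.
dx/dP = −8/(2√P) = −8/(2·18.412).
Point elasticity E = (dx/dP)·(P/x) = -0.2173 × 339/273.7044 ≈ -0.269.
|E| ≈ 0.269 < 1, so demand is inelastic.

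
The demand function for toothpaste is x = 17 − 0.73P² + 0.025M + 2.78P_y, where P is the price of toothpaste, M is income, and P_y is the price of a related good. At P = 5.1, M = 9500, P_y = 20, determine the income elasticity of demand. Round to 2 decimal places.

0.82

First evaluate x: 17 − 0.73(5.1)² + 0.025(9500) + 2.78(20) = 17 − 18.9873 + 237.5 + 55.6 = 291.1127.
∂x/∂M = +0.025, so E_I = 0.025·(9500/291.1127) ≈ 0.82.
E_I ∈ (0,1): normal good (necessity).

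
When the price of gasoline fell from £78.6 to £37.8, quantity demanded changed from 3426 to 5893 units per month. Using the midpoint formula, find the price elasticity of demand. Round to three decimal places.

%Δq = (5893 − 3426)/[(3426 + 5893)/2] = 2467/4659.5 ≈ 0.5295.
%Δp = (37.8 − 78.6)/[(78.6 + 37.8)/2] = -40.8/58.2 ≈ -0.7010.
Arc elasticity E = %Δq/%Δp ≈ 0.5295/-0.7010 ≈ -0.755.
|E| < 1: demand is inelastic over this range.

-0.755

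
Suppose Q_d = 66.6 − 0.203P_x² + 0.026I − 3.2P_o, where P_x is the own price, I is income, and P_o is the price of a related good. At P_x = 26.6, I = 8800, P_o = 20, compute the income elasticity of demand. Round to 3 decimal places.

2.607

Substituting, Q_d = 66.6 − 0.203(26.6)² + 0.026(8800) − 3.2(20) = 66.6 − 143.6347 + 228.8 − 64 = 87.7653.
∂Q_d/∂I = +0.026, so E_I = 0.026·(8800/87.7653) ≈ 2.607.
E_I > 1: normal good (luxury).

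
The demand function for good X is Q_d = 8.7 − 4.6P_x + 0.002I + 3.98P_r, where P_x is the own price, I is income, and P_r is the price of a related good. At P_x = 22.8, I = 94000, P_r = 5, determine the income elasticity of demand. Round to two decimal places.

1.68

At the given point, Q_d = 8.7 − 4.6(22.8) + 0.002(94000) + 3.98(5) = 8.7 − 104.88 + 188 + 19.9 = 111.72.
∂Q_d/∂I = +0.002, so E_I = 0.002·(94000/111.72) ≈ 1.68.
E_I > 1: normal good (luxury).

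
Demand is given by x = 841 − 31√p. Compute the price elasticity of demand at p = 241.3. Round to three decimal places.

-0.670

At p = 241.3, x = 359.4511.
dx/dp = −31/(2√p) = −31/(2·15.5338).
Point elasticity E = (dx/dp)·(p/x) = -0.9978 × 241.3/359.4511 ≈ -0.670.
|E| < 1, so demand is inelastic at this price.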